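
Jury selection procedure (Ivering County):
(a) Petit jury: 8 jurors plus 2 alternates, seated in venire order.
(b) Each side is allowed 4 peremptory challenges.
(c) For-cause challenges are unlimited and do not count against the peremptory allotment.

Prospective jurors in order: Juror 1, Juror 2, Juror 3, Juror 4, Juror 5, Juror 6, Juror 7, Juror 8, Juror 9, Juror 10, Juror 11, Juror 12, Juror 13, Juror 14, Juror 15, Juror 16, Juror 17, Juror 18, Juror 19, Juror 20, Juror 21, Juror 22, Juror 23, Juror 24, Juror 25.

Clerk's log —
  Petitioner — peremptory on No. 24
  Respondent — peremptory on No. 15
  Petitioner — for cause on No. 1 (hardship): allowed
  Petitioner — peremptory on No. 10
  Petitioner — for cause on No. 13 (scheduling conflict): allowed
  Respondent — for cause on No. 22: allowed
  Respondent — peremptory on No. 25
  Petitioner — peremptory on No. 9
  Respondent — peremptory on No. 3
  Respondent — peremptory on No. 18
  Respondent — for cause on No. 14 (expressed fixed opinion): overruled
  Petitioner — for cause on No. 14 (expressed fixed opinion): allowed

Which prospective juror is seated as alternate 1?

Removed: #1, #3, #9, #10, #13, #14, #15, #18, #22, #24, #25.
Filling seats in venire order through position 9: #2, #4, #5, #6, #7, #8, #11, #12, #16.
So alternate 1 is #16.

16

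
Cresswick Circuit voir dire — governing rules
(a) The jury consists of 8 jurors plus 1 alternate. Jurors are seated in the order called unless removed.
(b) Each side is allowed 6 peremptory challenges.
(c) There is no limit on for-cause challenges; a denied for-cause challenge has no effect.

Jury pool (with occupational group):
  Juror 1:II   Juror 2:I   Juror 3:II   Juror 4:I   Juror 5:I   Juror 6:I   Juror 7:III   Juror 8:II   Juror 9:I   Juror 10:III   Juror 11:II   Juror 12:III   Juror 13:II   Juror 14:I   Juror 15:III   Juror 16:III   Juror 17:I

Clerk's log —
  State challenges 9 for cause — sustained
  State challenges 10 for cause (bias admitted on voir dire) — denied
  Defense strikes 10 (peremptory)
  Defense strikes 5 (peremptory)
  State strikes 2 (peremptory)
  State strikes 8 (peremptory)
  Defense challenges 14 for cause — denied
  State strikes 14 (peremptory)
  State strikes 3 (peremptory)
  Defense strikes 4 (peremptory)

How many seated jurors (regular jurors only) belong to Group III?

Removed: #2, #3, #4, #5, #8, #9, #10, #14.
Seated jurors 1–8: #1, #6, #7, #11, #12, #13, #15, #16 (alternates #17 not counted).
Of those, in Group III: #7, #12, #15, #16 → 4.

4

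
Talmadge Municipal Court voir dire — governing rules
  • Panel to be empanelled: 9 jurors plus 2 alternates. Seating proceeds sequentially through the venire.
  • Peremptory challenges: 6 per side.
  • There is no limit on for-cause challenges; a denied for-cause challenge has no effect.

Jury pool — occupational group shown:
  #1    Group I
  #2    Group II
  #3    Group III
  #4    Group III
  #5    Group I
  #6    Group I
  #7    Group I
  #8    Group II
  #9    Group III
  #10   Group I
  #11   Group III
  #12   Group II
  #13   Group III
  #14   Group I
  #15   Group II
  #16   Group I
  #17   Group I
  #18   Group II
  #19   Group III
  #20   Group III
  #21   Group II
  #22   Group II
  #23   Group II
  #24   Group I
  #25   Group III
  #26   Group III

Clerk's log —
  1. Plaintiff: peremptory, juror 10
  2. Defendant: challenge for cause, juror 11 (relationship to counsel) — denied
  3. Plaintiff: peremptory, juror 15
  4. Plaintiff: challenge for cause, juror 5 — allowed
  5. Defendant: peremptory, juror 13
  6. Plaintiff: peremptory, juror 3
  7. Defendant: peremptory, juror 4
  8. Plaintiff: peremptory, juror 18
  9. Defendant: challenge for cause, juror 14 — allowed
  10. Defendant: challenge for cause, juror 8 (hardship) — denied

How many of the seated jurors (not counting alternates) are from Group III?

Removed: #3, #4, #5, #10, #13, #14, #15, #18.
Seated jurors 1–9: #1, #2, #6, #7, #8, #9, #11, #12, #16 (alternates #17, #19 not counted).
Of those, in Group III: #9, #11 → 2.

2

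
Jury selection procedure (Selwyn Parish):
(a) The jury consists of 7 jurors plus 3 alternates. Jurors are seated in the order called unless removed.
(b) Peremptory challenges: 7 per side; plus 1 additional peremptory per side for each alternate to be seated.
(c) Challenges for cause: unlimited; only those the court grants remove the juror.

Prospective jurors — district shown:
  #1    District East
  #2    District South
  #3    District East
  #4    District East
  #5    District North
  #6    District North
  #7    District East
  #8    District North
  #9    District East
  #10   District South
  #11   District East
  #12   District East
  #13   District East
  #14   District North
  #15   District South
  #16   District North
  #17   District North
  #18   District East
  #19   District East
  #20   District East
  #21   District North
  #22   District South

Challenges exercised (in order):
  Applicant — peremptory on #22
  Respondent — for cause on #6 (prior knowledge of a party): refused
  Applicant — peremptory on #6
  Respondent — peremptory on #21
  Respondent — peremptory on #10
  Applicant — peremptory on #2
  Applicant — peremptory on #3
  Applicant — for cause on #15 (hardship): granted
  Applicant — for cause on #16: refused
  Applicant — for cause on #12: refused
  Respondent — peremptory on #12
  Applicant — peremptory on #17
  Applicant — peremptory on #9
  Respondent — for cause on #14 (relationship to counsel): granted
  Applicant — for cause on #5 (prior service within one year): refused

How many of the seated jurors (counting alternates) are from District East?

7

Removed: #2, #3, #6, #9, #10, #12, #14, #15, #17, #21, #22.
Seated (10 incl. alternates): #1, #4, #5, #7, #8, #11, #13, #16, #18, #19.
Of those, in District East: #1, #4, #7, #11, #13, #18, #19 → 7.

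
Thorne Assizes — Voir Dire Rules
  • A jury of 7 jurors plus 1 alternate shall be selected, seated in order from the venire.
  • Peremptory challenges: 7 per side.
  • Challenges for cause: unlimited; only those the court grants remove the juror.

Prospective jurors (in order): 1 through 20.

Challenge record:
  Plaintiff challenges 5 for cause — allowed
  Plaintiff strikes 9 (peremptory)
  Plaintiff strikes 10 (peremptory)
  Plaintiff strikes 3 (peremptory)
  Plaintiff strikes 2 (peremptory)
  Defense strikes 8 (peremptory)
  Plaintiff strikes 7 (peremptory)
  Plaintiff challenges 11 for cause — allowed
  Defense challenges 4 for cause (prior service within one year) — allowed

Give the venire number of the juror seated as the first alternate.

17

Removed: #2, #3, #4, #5, #7, #8, #9, #10, #11.
Seating in order: seats 1–7 → #1, #6, #12, #13, #14, #15, #16; alternates → #17.
So alternate 1 is #17.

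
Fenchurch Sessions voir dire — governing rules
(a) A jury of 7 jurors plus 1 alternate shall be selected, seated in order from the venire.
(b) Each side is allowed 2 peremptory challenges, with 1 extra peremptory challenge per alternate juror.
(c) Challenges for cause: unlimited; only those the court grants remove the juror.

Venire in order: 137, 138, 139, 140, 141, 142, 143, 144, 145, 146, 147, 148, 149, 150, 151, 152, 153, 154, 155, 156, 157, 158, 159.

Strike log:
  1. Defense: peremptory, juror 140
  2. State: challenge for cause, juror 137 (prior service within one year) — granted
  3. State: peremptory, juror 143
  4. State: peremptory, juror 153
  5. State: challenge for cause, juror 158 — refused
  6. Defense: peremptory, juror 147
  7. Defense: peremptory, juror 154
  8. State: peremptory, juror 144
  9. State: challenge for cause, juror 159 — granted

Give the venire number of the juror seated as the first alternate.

149

Removed: #137, #140, #143, #144, #147, #153, #154, #159. (#158 stays — for-cause denied.)
Seating in order: seats 1–7 → #138, #139, #141, #142, #145, #146, #148; alternates → #149.
So alternate 1 is #149.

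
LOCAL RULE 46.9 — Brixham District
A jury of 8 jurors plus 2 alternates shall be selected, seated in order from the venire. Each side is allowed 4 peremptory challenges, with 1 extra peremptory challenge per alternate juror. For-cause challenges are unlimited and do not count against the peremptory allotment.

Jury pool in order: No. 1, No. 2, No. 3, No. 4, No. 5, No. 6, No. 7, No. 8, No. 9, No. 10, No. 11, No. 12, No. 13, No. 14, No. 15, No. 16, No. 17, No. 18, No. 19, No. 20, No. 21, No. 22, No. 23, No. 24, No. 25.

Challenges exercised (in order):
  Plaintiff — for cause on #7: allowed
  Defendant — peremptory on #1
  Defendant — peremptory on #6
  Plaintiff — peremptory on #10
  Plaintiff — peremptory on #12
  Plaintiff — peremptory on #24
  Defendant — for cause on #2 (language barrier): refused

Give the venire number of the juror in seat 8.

13

Removed: #1, #6, #7, #10, #12, #24. (#2 stays — for-cause denied.)
Seating in order: seats 1–8 → #2, #3, #4, #5, #8, #9, #11, #13; alternates → #14, #15.
So seat 8 is #13.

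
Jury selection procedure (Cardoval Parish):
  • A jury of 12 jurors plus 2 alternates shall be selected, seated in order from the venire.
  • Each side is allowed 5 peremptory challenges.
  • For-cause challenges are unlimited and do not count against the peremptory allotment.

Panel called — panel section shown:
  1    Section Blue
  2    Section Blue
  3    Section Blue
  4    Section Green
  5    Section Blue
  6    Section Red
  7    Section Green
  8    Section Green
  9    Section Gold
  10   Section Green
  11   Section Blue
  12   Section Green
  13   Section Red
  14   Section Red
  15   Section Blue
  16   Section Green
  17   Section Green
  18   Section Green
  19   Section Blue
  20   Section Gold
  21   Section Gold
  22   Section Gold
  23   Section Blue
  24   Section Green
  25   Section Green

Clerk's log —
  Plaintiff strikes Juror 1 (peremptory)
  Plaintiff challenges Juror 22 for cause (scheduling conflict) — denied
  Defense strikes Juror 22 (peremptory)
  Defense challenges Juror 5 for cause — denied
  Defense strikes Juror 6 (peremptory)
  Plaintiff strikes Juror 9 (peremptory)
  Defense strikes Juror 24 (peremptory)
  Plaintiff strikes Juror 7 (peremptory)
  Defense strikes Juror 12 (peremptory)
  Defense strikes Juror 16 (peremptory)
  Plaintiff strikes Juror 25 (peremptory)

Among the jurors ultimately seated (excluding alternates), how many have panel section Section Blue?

5

Removed: #1, #6, #7, #9, #12, #16, #22, #24, #25.
Seated jurors 1–12: #2, #3, #4, #5, #8, #10, #11, #13, #14, #15, #17, #18 (alternates #19, #20 not counted).
Of those, in Section Blue: #2, #3, #5, #11, #15 → 5.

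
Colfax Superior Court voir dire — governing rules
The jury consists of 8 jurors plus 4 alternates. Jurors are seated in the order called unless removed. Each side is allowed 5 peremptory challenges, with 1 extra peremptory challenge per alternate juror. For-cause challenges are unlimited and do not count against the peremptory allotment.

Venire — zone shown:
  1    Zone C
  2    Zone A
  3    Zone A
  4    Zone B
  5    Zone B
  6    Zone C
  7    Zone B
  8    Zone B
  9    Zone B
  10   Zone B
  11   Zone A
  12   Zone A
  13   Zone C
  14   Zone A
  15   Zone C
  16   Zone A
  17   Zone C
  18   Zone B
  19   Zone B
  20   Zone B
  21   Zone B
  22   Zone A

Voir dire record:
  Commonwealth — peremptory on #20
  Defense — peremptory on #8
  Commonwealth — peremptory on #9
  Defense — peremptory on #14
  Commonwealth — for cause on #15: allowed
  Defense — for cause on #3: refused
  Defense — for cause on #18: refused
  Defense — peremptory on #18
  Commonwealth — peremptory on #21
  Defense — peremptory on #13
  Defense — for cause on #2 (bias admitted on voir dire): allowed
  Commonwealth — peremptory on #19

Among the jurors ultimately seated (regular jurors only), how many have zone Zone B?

4

Removed: #2, #8, #9, #13, #14, #15, #18, #19, #20, #21.
Seated jurors 1–8: #1, #3, #4, #5, #6, #7, #10, #11 (alternates #12, #16, #17, #22 not counted).
Of those, in Zone B: #4, #5, #7, #10 → 4.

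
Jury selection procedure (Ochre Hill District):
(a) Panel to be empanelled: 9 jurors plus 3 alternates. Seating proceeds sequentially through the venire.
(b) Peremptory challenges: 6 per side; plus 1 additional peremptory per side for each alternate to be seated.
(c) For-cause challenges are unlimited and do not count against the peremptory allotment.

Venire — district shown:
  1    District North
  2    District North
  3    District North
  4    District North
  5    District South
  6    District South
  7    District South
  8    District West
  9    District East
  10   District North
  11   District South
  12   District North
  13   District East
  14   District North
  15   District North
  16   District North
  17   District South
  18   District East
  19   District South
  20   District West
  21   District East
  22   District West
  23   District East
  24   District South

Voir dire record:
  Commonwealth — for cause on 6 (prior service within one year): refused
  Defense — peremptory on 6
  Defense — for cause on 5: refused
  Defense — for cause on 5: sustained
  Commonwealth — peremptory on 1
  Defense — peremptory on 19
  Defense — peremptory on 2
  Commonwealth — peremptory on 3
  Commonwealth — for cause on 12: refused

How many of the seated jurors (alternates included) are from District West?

1

Removed: #1, #2, #3, #5, #6, #19.
Seated (12 incl. alternates): #4, #7, #8, #9, #10, #11, #12, #13, #14, #15, #16, #17.
Of those, in District West: #8 → 1.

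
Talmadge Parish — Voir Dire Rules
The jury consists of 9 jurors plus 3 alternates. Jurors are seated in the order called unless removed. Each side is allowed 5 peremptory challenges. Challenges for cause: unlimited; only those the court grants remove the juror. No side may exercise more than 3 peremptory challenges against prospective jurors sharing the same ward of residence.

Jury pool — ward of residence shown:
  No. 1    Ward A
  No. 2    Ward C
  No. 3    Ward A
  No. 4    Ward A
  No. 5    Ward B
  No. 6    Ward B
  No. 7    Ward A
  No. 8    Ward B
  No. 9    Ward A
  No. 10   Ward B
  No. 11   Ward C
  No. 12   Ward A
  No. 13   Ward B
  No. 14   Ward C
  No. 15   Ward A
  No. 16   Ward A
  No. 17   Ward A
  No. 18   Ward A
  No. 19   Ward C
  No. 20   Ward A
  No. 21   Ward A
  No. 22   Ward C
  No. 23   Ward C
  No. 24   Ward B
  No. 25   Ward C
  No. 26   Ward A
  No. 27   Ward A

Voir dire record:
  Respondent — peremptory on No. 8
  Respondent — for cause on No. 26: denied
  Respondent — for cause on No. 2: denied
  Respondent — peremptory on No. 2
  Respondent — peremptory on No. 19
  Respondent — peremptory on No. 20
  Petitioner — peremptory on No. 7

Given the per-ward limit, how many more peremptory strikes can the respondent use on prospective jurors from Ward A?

1

Respondent peremptories so far: #8, #2, #19, #20 — 4 of 5 used, 1 left overall.
Against Ward A: #20 — 1 used; per-ward cap 3 leaves 2.
Binding limit: min(1, 2) = 1.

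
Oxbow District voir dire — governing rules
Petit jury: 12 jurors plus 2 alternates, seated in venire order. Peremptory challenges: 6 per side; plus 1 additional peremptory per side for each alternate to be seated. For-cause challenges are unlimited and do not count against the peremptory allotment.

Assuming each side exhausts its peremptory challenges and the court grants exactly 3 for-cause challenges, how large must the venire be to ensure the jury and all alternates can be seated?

33

Seats to fill: 12 + 2 alternates = 14.
Peremptories: 6 + 1×2 = 8 per side × 2 sides = 16.
For-cause removals: 3.
Minimum venire: 14 + 16 + 3 = 33.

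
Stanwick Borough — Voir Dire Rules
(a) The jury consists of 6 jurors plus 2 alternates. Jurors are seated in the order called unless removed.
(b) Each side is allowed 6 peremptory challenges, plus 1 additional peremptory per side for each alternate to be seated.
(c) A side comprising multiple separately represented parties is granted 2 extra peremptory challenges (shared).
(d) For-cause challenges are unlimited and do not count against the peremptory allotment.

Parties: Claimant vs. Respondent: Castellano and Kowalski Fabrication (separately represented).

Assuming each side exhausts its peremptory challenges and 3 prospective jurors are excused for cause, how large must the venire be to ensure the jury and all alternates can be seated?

29

Seats to fill: 6 + 2 alternates = 8.
Peremptories — Claimant: 6 + 1×2 = 8; Respondent: 6 + 1×2 + 2 = 10; total 18.
For-cause removals: 3.
Minimum venire: 8 + 18 + 3 = 29.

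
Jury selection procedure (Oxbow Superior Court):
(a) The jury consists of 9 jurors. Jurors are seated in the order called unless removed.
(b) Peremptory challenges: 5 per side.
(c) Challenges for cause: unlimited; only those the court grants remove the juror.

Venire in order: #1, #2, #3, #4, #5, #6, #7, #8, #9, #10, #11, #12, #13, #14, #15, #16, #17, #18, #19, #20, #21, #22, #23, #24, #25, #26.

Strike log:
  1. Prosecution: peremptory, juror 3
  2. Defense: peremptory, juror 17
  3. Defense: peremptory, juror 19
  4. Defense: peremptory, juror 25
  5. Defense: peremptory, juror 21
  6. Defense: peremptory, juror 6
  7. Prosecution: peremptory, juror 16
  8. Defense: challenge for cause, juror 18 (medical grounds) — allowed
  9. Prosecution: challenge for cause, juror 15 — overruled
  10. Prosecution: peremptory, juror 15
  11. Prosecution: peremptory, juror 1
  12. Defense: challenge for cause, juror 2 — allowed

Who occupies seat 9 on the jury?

Removed: #1, #2, #3, #6, #15, #16, #17, #18, #19, #21, #25.
Seating in order: seats 1–9 → #4, #5, #7, #8, #9, #10, #11, #12, #13.
So seat 9 is #13.

13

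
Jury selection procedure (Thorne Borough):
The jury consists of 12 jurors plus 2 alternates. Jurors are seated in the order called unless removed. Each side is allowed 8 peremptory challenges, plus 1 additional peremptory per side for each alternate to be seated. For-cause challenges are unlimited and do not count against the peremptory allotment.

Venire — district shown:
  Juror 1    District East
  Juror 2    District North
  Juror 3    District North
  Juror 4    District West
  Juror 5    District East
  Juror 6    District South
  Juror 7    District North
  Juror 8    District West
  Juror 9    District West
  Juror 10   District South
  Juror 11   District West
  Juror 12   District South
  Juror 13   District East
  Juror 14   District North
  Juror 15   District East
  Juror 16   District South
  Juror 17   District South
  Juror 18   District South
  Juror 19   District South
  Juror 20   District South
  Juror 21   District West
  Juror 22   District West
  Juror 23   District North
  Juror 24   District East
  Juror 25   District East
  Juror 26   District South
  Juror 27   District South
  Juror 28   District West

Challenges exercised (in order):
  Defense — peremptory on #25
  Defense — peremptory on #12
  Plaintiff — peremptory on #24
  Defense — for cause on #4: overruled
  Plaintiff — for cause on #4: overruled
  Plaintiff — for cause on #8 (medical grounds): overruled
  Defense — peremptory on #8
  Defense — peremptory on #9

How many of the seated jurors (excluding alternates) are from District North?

4

Removed: #8, #9, #12, #24, #25.
Seated jurors 1–12: #1, #2, #3, #4, #5, #6, #7, #10, #11, #13, #14, #15 (alternates #16, #17 not counted).
Of those, in District North: #2, #3, #7, #14 → 4.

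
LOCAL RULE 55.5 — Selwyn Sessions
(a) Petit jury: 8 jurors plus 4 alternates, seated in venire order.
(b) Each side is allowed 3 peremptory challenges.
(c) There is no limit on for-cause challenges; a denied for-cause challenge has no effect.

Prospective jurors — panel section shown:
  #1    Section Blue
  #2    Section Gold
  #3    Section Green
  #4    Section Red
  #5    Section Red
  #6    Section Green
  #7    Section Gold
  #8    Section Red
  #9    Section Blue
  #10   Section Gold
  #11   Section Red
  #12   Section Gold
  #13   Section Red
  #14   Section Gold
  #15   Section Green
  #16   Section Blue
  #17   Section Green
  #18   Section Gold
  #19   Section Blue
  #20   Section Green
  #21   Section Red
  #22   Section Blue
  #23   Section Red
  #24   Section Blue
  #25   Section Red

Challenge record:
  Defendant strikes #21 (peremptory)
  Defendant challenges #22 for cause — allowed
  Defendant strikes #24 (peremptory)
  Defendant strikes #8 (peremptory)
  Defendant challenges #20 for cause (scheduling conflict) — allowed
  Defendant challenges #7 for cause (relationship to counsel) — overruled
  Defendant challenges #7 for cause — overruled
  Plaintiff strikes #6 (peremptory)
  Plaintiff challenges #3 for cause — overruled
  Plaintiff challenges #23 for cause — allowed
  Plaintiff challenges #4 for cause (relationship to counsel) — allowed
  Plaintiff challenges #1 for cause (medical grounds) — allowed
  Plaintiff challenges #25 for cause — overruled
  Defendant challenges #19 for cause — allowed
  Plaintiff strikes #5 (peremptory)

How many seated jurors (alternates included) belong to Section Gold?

5

Removed: #1, #4, #5, #6, #8, #19, #20, #21, #22, #23, #24.
Seated (12 incl. alternates): #2, #3, #7, #9, #10, #11, #12, #13, #14, #15, #16, #17.
Of those, in Section Gold: #2, #7, #10, #12, #14 → 5.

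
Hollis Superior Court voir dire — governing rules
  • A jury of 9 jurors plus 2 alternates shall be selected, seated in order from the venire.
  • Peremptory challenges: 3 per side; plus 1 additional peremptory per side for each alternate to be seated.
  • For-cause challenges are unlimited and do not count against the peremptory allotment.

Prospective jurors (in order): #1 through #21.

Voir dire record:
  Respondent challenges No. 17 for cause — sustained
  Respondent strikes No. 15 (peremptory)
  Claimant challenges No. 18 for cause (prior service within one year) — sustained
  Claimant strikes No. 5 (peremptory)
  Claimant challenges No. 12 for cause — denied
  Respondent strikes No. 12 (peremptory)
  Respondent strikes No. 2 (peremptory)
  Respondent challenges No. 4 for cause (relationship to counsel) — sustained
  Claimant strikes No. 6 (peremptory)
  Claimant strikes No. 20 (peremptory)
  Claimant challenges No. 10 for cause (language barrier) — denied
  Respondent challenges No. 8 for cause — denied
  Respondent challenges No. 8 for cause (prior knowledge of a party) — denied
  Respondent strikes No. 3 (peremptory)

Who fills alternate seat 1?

19

Removed: #2, #3, #4, #5, #6, #12, #15, #17, #18, #20. (#8, #10 stay — for-cause denied.)
Seating in order: seats 1–9 → #1, #7, #8, #9, #10, #11, #13, #14, #16; alternates → #19, #21.
So alternate 1 is #19.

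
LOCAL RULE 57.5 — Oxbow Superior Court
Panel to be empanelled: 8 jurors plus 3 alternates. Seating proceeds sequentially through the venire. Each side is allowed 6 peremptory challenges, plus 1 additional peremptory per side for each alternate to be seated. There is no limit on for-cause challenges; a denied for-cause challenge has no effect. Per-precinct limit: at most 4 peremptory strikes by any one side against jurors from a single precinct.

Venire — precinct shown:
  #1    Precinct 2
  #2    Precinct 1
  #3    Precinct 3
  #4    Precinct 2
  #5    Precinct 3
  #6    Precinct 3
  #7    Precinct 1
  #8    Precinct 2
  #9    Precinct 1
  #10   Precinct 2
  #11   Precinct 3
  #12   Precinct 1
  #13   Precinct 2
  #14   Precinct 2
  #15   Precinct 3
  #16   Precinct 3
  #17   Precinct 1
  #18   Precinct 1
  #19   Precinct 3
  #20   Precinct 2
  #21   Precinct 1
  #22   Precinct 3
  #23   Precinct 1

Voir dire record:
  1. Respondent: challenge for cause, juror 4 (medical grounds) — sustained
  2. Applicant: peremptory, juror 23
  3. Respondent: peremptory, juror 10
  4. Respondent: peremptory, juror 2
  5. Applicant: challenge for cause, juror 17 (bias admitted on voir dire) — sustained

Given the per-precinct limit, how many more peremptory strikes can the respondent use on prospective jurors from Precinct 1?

3

Respondent peremptories so far: #10, #2 — 2 of 9 used, 7 left overall.
Against Precinct 1: #2 — 1 used; per-precinct cap 4 leaves 3.
Binding limit: min(7, 3) = 3.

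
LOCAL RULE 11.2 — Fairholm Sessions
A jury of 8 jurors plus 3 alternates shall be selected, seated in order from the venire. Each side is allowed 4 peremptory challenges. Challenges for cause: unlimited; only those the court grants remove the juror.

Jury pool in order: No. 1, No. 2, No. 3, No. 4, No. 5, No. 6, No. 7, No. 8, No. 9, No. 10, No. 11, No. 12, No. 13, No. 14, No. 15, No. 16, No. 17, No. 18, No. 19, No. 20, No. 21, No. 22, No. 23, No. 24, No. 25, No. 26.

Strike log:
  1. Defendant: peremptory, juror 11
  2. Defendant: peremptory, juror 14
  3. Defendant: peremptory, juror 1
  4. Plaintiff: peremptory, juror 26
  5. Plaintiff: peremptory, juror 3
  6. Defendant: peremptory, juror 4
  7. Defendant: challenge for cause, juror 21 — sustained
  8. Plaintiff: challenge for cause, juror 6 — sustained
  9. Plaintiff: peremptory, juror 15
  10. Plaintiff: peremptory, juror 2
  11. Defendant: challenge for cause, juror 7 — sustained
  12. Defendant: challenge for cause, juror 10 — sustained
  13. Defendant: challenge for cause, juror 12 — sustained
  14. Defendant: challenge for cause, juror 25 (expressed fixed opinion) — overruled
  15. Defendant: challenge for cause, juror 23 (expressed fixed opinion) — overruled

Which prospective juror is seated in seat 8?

Removed: #1, #2, #3, #4, #6, #7, #10, #11, #12, #14, #15, #21, #26. (#23, #25 stay — for-cause denied.)
Seating in order: seats 1–8 → #5, #8, #9, #13, #16, #17, #18, #19; alternates → #20, #22, #23.
So seat 8 is #19.

19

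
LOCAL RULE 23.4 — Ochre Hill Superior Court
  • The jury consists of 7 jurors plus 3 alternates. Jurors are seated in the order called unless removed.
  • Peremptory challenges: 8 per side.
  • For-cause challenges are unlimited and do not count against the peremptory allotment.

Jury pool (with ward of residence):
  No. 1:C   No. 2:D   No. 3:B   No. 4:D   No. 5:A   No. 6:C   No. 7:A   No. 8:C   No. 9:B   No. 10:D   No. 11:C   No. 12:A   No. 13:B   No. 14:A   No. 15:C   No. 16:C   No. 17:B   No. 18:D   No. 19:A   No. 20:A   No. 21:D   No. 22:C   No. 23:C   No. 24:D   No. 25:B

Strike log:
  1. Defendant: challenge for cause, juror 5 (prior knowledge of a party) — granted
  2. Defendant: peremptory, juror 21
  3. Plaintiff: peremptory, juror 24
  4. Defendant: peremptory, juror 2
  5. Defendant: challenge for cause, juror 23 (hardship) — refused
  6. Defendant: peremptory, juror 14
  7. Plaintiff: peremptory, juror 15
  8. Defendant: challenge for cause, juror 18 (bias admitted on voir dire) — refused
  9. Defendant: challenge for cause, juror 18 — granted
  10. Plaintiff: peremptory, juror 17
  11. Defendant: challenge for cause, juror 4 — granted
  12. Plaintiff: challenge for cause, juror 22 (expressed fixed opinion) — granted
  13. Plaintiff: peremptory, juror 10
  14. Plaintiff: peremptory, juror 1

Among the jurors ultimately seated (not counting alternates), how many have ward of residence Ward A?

2

Removed: #1, #2, #4, #5, #10, #14, #15, #17, #18, #21, #22, #24.
Seated jurors 1–7: #3, #6, #7, #8, #9, #11, #12 (alternates #13, #16, #19 not counted).
Of those, in Ward A: #7, #12 → 2.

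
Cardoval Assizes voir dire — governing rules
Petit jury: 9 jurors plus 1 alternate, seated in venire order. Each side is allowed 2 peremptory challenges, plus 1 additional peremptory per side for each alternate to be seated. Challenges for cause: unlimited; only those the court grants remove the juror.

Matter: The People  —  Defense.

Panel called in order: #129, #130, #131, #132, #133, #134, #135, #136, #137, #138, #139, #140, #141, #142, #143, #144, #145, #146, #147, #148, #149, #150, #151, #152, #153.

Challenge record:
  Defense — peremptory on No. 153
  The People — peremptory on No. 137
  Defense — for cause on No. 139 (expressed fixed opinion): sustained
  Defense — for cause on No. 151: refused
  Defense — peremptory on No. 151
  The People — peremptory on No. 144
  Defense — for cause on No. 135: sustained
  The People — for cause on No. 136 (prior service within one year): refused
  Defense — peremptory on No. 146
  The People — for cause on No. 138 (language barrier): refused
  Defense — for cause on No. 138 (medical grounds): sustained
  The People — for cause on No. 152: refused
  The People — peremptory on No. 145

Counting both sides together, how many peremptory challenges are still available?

The People allotment: 2 base + 1 × 1 alternate = 3. Defense allotment: 2 base + 1 × 1 alternate = 3.
The People peremptories used: #137, #144, #145 — 3 (for-cause on #136, #138, #152 don't count).
Defense peremptories used: #153, #151, #146 — 3 (for-cause on #139, #151, #135, #138 don't count).
Remaining: (3 − 3) + (3 − 3) = 0.

0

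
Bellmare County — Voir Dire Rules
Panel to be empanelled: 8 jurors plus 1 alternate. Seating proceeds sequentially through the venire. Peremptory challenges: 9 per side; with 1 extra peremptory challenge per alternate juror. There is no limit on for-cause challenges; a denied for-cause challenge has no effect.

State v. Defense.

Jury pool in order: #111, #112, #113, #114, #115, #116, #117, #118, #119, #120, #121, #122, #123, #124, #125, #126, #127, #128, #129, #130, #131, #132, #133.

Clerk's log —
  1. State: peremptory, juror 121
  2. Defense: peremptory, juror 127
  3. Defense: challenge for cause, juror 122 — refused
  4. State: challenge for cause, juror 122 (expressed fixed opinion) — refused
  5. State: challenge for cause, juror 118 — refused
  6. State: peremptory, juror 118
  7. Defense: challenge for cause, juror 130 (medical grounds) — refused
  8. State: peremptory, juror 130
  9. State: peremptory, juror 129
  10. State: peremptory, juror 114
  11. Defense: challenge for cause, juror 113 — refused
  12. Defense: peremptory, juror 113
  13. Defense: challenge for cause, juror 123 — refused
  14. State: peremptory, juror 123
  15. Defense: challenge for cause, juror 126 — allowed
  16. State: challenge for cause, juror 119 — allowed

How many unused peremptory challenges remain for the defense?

8

Defense allotment: 9 base + 1 × 1 alternate = 10.
Defense peremptories used: #127, #113 — 2 (for-cause on #122, #130, #113, #123, #126 don't count).
Remaining: 10 − 2 = 8.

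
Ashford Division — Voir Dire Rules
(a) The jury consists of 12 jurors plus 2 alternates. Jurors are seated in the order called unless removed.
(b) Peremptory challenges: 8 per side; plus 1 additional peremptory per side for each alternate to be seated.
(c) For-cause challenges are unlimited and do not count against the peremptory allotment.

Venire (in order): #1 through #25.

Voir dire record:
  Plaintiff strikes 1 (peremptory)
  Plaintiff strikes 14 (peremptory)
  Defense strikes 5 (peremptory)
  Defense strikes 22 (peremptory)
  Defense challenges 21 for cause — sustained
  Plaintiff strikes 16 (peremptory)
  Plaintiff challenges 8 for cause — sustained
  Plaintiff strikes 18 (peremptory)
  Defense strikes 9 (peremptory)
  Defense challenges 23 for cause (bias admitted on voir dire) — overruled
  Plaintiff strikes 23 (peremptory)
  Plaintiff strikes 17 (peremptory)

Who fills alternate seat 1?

24

Removed: #1, #5, #8, #9, #14, #16, #17, #18, #21, #22, #23.
Filling seats in venire order through position 13: #2, #3, #4, #6, #7, #10, #11, #12, #13, #15, #19, #20, #24.
So alternate 1 is #24.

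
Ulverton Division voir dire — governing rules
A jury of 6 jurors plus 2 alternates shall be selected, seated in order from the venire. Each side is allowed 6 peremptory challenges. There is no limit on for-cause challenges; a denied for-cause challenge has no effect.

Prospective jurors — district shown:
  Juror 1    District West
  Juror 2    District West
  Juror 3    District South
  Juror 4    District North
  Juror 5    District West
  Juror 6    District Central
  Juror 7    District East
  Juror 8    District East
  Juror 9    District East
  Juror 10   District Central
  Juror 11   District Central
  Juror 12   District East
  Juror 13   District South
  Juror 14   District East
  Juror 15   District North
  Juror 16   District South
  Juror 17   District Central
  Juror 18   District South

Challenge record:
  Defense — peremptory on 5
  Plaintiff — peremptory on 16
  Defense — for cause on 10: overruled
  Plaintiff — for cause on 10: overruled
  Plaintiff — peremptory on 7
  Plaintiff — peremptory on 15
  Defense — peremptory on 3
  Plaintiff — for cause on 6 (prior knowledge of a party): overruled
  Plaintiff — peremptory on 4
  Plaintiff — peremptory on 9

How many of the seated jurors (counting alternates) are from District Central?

3

Removed: #3, #4, #5, #7, #9, #15, #16.
Seated (8 incl. alternates): #1, #2, #6, #8, #10, #11, #12, #13.
Of those, in District Central: #6, #10, #11 → 3.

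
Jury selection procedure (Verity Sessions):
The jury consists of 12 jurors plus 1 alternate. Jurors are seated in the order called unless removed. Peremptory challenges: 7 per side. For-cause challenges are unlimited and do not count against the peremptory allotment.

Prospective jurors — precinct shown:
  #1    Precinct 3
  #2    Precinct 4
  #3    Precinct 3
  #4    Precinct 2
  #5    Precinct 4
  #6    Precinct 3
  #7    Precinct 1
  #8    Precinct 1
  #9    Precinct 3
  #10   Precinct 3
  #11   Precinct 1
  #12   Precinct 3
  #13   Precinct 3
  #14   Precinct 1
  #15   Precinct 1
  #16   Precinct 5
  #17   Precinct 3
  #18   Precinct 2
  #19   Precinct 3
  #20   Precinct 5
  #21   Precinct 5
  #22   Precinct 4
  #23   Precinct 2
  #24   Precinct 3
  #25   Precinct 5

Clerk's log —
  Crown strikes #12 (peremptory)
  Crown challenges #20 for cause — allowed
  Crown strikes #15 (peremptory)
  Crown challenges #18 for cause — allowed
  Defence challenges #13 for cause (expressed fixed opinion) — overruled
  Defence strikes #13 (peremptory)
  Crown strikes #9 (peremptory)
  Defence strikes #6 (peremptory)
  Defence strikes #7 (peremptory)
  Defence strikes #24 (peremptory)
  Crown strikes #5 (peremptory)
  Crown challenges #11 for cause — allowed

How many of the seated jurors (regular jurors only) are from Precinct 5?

Removed: #5, #6, #7, #9, #11, #12, #13, #15, #18, #20, #24.
Seated jurors 1–12: #1, #2, #3, #4, #8, #10, #14, #16, #17, #19, #21, #22 (alternates #23 not counted).
Of those, in Precinct 5: #16, #21 → 2.

2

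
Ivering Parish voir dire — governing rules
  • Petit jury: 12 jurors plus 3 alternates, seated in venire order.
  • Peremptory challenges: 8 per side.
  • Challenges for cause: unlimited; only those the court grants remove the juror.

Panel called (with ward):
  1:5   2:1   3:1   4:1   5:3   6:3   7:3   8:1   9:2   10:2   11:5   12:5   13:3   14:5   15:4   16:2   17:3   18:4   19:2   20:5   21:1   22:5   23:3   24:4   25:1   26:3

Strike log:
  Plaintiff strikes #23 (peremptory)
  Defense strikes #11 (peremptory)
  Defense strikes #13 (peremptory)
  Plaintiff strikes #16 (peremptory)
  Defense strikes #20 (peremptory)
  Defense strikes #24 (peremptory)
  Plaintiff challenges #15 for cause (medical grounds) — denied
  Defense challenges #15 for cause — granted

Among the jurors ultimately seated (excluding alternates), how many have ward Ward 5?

Removed: #11, #13, #15, #16, #20, #23, #24.
Seated jurors 1–12: #1, #2, #3, #4, #5, #6, #7, #8, #9, #10, #12, #14 (alternates #17, #18, #19 not counted).
Of those, in Ward 5: #1, #12, #14 → 3.

3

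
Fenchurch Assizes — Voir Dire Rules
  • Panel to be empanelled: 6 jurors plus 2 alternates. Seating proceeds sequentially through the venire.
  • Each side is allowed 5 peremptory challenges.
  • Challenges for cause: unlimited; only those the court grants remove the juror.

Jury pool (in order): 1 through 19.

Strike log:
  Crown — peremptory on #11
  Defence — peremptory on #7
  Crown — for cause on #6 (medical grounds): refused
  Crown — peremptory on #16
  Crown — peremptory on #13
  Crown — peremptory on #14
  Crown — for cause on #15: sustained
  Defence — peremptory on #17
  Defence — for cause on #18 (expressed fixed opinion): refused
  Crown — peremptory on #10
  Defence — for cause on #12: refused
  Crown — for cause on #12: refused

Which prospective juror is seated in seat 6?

6

Removed: #7, #10, #11, #13, #14, #15, #16, #17. (#6, #12, #18 stay — for-cause denied.)
Filling seats in venire order through position 6: #1, #2, #3, #4, #5, #6.
So seat 6 is #6.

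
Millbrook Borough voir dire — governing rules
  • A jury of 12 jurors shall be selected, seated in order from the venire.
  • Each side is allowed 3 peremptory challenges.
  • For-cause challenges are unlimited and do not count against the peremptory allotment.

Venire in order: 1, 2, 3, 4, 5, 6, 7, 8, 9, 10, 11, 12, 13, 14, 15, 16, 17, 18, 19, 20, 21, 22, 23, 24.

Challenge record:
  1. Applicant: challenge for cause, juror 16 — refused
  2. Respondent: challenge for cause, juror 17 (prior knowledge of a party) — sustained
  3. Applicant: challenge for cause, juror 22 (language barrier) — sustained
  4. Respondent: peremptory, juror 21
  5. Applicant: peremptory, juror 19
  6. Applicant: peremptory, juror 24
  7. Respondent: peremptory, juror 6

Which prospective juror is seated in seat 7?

Removed: #6, #17, #19, #21, #22, #24. (#16 stays — for-cause denied.)
Filling seats in venire order through position 7: #1, #2, #3, #4, #5, #7, #8.
So seat 7 is #8.

8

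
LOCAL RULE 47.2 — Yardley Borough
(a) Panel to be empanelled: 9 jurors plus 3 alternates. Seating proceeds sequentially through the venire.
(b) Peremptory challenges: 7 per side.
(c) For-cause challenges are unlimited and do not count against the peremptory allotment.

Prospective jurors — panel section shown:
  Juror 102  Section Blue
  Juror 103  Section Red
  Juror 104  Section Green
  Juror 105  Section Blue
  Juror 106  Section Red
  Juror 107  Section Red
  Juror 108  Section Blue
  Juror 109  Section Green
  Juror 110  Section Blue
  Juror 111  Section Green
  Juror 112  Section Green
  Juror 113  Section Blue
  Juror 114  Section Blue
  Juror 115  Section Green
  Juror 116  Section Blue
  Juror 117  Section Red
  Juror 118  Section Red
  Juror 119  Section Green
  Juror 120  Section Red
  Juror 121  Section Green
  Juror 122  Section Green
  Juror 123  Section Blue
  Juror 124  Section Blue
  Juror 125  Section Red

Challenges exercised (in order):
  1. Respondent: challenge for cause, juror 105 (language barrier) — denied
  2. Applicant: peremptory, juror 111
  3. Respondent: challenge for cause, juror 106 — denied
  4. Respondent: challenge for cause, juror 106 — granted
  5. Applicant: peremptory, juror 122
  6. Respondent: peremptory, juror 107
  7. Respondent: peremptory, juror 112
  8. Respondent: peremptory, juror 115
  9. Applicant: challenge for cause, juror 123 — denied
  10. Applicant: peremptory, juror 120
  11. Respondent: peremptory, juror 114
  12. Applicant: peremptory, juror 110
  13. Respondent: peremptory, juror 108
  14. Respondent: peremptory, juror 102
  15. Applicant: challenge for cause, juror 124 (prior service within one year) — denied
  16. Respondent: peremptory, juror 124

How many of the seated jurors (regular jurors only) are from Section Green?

Removed: #102, #106, #107, #108, #110, #111, #112, #114, #115, #120, #122, #124.
Seated jurors 1–9: #103, #104, #105, #109, #113, #116, #117, #118, #119 (alternates #121, #123, #125 not counted).
Of those, in Section Green: #104, #109, #119 → 3.

3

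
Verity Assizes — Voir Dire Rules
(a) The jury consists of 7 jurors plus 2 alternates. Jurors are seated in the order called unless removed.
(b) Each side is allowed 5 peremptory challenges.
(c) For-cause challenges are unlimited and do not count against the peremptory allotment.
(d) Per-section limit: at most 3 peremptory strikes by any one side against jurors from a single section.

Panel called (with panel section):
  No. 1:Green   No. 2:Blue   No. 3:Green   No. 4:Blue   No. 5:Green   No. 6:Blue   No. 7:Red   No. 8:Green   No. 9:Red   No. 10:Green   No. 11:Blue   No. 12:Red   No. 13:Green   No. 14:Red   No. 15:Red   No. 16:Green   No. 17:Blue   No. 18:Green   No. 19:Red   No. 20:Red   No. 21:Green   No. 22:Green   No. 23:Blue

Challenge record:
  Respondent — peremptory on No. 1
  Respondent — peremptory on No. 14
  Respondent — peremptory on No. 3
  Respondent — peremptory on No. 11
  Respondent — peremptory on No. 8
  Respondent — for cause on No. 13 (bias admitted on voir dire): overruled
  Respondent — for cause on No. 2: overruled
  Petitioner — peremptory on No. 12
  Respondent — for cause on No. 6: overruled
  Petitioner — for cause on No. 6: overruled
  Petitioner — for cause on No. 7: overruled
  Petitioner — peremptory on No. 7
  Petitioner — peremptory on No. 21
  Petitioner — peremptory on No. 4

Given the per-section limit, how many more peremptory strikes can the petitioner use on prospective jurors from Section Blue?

Petitioner peremptories so far: #12, #7, #21, #4 — 4 of 5 used, 1 left overall.
Against Section Blue: #4 — 1 used; per-section cap 3 leaves 2.
Binding limit: min(1, 2) = 1.

1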